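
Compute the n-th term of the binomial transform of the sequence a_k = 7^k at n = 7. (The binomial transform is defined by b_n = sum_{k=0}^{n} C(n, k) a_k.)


With a_k = 7^k, b_n = sum_{k=0}^{n} C(n, k) 7^k = (1 + 7)^n by the binomial theorem.
For n = 7: (1 + 7)^7 = 8^7 = 2097152.

2097152


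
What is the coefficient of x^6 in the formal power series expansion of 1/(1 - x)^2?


The expansion 1/(1 - x)^r = sum_{k>=0} C(k + r - 1, r - 1) x^k follows from the multiset / negative-binomial theorem (or from repeated differentiation of the geometric series).
For r = 2 and k = 6:
C(7, 1) = 5040 / (1 * 720) = 7.

7


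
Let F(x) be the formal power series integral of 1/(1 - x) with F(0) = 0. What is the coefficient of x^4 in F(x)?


1/(1 - x) = sum_{k>=0} x^k. Integrating termwise and using F(0) = 0 gives
F(x) = sum_{k>=0} x^(k+1) / (k+1) = sum_{m>=1} x^m / m = -ln(1 - x).
So the coefficient of x^4 is 1/4 = 1/4.

1/4


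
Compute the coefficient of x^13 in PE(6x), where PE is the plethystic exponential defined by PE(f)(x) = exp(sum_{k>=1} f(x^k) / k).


With f(x) = 6x, the exponent is sum_{k>=1} 6 x^k / k = 6 * (-ln(1 - x)). Exponentiating:
PE(6x) = exp(-6 ln(1 - x)) = 1/(1 - x)^6.
By the negative binomial expansion, [x^n] 1/(1 - x)^6 = C(n + 5, 5).
For n = 13: C(18, 5) = 8568.

8568


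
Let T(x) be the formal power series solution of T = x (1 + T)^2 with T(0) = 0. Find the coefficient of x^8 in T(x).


Apply the Lagrange inversion formula: if T = x * phi(T) with phi(t) = (1 + t)^2, then [x^n] T = (1/n) [t^(n-1)] phi(t)^n = (1/n) [t^(n-1)] (1 + t)^(2n) = (1/n) C(2n, n-1).
Using the identity C(2n, n-1) = C(2n, n) * n / (n+1), the unscaled factor equals C(2n, n) / (n+1) = C_n, the n-th Catalan number.
For n = 8: C_8 = C(16, 8) / 9 = 12870/9 = 1430 = 1430.

1430


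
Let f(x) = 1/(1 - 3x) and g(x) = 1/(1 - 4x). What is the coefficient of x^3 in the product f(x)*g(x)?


The coefficient of x^n in f*g is the Cauchy product: sum_{k=0}^{n} a^k * b^(n-k).
With a=3, b=4, n=3:
sum_{k=0}^{3} 3^k * 4^(3-k)
= 175

175


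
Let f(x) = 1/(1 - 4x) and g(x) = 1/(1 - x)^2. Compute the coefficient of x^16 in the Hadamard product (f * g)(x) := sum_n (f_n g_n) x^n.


f has coefficients f_k = 4^k. For g = 1/(1 - x)^2 the coefficient is g_k = C(k + 1, 1) = k + 1. The Hadamard coefficient is (f * g)_k = 4^k * (k + 1).
For k = 16: 4^16 * 17 = 4294967296 * 17 = 73014444032.

73014444032


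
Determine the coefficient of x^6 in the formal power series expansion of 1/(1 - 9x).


The geometric series identity gives 1/(1 - c x) = sum_{k>=0} c^k x^k, so the coefficient of x^k is c^k.
Here c = 9 and k = 6.
Computing: 9^6 = 531441

531441


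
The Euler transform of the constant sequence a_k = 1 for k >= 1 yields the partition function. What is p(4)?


The Euler transform converts the sequence a_k = 1 into the number of integer partitions.
Using the recurrence or dynamic programming:
p(4) = 5

5


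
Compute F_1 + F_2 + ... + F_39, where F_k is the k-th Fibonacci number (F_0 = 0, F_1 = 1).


Use the identity sum_{k=0}^{N} F_k = F_{N+2} - 1 (which follows from F_{k+2} - F_{k+1} = F_k). Then
sum_{k=1}^{39} F_k = (F_{41} - 1) - (F_{2} - 1) = F_{41} - F_{2}.
Computing: F_{41} = 165580141, F_{2} = 1, so
Sum = 165580141 - 1 = 165580140.

165580140


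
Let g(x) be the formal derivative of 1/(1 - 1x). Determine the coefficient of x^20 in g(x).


Differentiate termwise: d/dx sum_{k>=0} 1^k x^k = sum_{k>=1} k 1^k x^(k-1) = sum_{j>=0} (j+1) 1^(j+1) x^j.
Equivalently, d/dx [1/(1 - 1x)] = 1/(1 - 1x)^2.
For j = 20: 21 * 1^21 = 21 * 1 = 21.

21


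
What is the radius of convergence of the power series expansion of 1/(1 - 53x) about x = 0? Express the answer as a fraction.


Expanding 1/(1 - 53x) = sum_{k>=0} 53^k x^k, the series converges when |53x| < 1, i.e., |x| < 1/53.
So the radius of convergence is 1/53 = 1/53.

1/53


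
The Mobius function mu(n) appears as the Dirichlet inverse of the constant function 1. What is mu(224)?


224 has a squared prime factor, so mu(224) = 0.
Factorization reveals a repeated prime.

0


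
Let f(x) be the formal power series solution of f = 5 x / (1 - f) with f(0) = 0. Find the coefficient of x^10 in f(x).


Apply Lagrange inversion: f = 5 x * phi(f) with phi(t) = 1/(1 - t), so
[x^n] f = 5^n * (1/n) [t^(n-1)] phi(t)^n = 5^n * (1/n) [t^(n-1)] (1 - t)^(-n) = 5^n * (1/n) C(2n - 2, n - 1) = 5^n * C_{n-1}.
For n = 10: C_9 = C(18, 9) / 10 = 48620/10 = 4862.
With the 5^10 = 9765625 factor, the coefficient is 9765625 * 4862 = 47480468750.

47480468750


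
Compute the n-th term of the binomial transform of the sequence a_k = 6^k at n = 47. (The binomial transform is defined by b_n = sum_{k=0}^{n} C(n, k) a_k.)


With a_k = 6^k, b_n = sum_{k=0}^{n} C(n, k) 6^k = (1 + 6)^n by the binomial theorem.
For n = 47: (1 + 6)^47 = 7^47 = 5243338316756303634461458718861951455543.

5243338316756303634461458718861951455543


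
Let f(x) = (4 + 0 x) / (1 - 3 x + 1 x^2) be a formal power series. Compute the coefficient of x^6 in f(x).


Write f(x) = sum_{k>=0} a_k x^k. Multiplying both sides by 1 - 3 x + 1 x^2 gives
(1 - 3 x + 1 x^2) sum_{k>=0} a_k x^k = 4 + 0 x.
Matching coefficients:
 x^0: a_0 = 4
 x^1: a_1 - 3 a_0 = 0  =>  a_1 = 3*4 + 0 = 12
 x^k (k >= 2): a_k = 3 a_{k-1} - 1 a_{k-2}.
Iterating: a_2 = 32, a_3 = 84, a_4 = 220, a_5 = 576, a_6 = 1508.
So the coefficient of x^6 is 1508.

1508


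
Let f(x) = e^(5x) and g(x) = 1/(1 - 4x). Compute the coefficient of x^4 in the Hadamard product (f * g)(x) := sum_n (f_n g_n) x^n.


Expanding: f_k = 5^k/k! (from e^(5x)) and g_k = 4^k (from 1/(1 - 4x)). So the Hadamard coefficient (f * g)_k = 5^k 4^k / k! = (20)^k / k!.
For k = 4: 20^4/4! = 160000/24 = 20000/3.

20000/3


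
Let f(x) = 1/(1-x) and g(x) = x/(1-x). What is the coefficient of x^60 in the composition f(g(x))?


First simplify the composition: f(g(x)) = 1/(1 - x/(1-x)) = (1-x)/((1-x) - x) = (1-x)/(1-2x).
Now extract the coefficient. Write (1-x)/(1-2x) = 1/(1-2x) - x/(1-2x).
The coefficient of x^n in 1/(1-2x) is 2^n, and in x/(1-2x) is 2^(n-1) (for n >= 1).
So the coefficient of x^60 is 2^60 - 2^59 = 1152921504606846976 - 576460752303423488 = 576460752303423488.

576460752303423488


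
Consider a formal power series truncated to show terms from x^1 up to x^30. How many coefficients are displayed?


From x^1 to x^30 inclusive, the count is 30 - 1 + 1 = 30.

30


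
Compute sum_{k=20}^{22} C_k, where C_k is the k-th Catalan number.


C_20 through C_22: 6564120420, 24466267020, 91482563640
Sum = 6564120420 + 24466267020 + 91482563640
= 122512951080

122512951080


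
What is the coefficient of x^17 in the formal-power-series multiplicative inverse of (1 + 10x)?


The inverse is 1/(1 + 10x). Apply the geometric identity 1/(1 - y) = sum_{k>=0} y^k with y = -10x:
1/(1 + 10x) = sum_{k>=0} (-10)^k x^k.
So the coefficient of x^17 is (-10)^17 = -100000000000000000.

-100000000000000000


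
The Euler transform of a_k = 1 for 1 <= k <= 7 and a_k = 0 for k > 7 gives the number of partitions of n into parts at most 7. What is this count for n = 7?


Partitions of 7 into parts at most 7:
Using generating function (1-x)^(-1)(1-x^2)^(-1)...(1-x^7)^(-1),
the coefficient of x^7 = 15

15


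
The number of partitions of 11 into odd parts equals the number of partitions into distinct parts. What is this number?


Computing partitions of 11 into odd parts (1, 3, 5, ...):
Using the generating function prod_{k>=0} 1/(1-x^(2k+1)),
the count is 12

12


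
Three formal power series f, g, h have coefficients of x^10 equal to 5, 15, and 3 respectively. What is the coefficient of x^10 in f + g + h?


Series addition is componentwise:
5 + 15 + 3
= 23

23


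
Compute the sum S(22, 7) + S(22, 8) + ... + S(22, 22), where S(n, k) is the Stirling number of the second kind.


By definition, S(n, k) counts partitions of an n-set into exactly k nonempty blocks.
Computing row n = 22 for k = 7..22:
S(22, k): 602762379967440, 1142399079991620, 1241963303533920, 835143799377954, 366282500870286, 108823356051137, 22496861868481, 3295165281331, 345615943200, 26046574004, 1404142047, 53374629, 1389850, 23485, 231, 1
Sum = 4323539568389616.

4323539568389616


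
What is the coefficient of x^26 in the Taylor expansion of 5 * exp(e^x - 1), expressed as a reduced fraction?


exp(e^x - 1) = sum_{k>=0} Bell_k x^k / k!, where Bell_k is the k-th Bell number.
So the coefficient of x^26 is 5 * Bell_26 / 26!.
Computing: Bell_26 = 49631246523618756274 and 26! = 403291461126605635584000000, giving
5 * 49631246523618756274/403291461126605635584000000 = 1459742544812316361/2372302712509444915200000.

1459742544812316361/2372302712509444915200000


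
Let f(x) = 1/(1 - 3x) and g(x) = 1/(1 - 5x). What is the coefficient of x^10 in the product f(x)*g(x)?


The coefficient of x^n in f*g is the Cauchy product: sum_{k=0}^{n} a^k * b^(n-k).
With a=3, b=5, n=10:
sum_{k=0}^{10} 3^k * 5^(10-k)
= 24325489

24325489


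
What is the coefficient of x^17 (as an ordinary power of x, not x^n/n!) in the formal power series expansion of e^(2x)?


The exponential series is e^y = sum_{k>=0} y^k / k!. Substituting y = 2x gives
e^(2x) = sum_{k>=0} 2^k x^k / k!.
So the coefficient of x^n is a^n/n! with a = 2, n = 17:
2^17 / 17! = 131072/355687428096000 = 4/10854718875

4/10854718875


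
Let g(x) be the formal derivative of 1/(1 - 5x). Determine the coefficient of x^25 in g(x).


Differentiate termwise: d/dx sum_{k>=0} 5^k x^k = sum_{k>=1} k 5^k x^(k-1) = sum_{j>=0} (j+1) 5^(j+1) x^j.
Equivalently, d/dx [1/(1 - 5x)] = 5/(1 - 5x)^2.
For j = 25: 26 * 5^26 = 26 * 1490116119384765625 = 38743019104003906250.

38743019104003906250


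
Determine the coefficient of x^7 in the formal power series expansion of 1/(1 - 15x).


The geometric series identity gives 1/(1 - c x) = sum_{k>=0} c^k x^k, so the coefficient of x^k is c^k.
Here c = 15 and k = 7.
Computing: 15^7 = 170859375

170859375


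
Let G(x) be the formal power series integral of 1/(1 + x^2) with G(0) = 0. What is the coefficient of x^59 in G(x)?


1/(1 + x^2) = sum_{j>=0} (-1)^j x^(2j). Integrating termwise with G(0) = 0:
G(x) = sum_{j>=0} (-1)^j x^(2j+1) / (2j+1) = arctan(x).
Only odd powers are nonzero. For x^59 write 59 = 2*29 + 1, giving
(-1)^29 / 59 = -1/59 = -1/59.

-1/59


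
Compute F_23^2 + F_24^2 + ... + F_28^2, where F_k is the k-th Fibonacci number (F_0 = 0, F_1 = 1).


There is a standard identity sum_{k=0}^{N} F_k^2 = F_N * F_{N+1} (proved inductively from the telescoping relation F_k^2 = F_k F_{k+1} - F_{k-1} F_k). Then
sum_{k=23}^{28} F_k^2 = F_28 F_29 - F_22 F_23.
Computing: F_28 = 317811, F_29 = 514229, F_22 = 17711, F_23 = 28657.
Sum = 317811 * 514229 - 17711 * 28657 = 162920088592.

162920088592


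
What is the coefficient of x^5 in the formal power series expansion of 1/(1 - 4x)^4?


The general identity 1/(1 - c x)^r = sum_{k>=0} c^k C(k + r - 1, r - 1) x^k follows by substituting y = c x into 1/(1 - y)^r = sum_{k>=0} C(k + r - 1, r - 1) y^k.
For c = 4, r = 4, k = 5:
4^5 * C(8, 3) = 1024 * 56 = 57344.

57344


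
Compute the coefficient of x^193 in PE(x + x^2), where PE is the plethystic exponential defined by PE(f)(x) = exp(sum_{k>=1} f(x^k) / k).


With f(x) = x + x^2, the exponent is sum_{k>=1} (x^k + x^(2k)) / k = -ln(1 - x) - ln(1 - x^2). Exponentiating:
PE(x + x^2) = 1 / ((1 - x)(1 - x^2)).
This is the generating function for partitions of n into parts of size 1 or 2. The number of 2's can be any j in 0..96, and the rest are 1's, so
[x^193] = floor(193/2) + 1 = 97.

97


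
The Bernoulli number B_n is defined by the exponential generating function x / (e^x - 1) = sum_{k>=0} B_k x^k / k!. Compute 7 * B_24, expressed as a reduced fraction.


Bernoulli numbers can also be computed recursively via B_0 = 1 and sum_{j=0}^{m} C(m+1, j) B_j = 0 for m >= 1. Odd-index Bernoulli numbers vanish for k >= 3.
Computing B_24 = -236364091/2730, so 7 * B_24 = 7 * -236364091/2730 = -236364091/390.

-236364091/390


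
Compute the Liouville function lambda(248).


The Liouville function is lambda(k) = (-1)^Omega(k), where Omega(k) counts the prime factors of k with multiplicity.
Factoring: 248 = 2 * 2 * 2 * 31, so Omega(248) = 4.
lambda(248) = (-1)^4 = 1.

1


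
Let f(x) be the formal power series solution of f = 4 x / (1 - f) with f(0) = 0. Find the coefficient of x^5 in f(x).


Apply Lagrange inversion: f = 4 x * phi(f) with phi(t) = 1/(1 - t), so
[x^n] f = 4^n * (1/n) [t^(n-1)] phi(t)^n = 4^n * (1/n) [t^(n-1)] (1 - t)^(-n) = 4^n * (1/n) C(2n - 2, n - 1) = 4^n * C_{n-1}.
For n = 5: C_4 = C(8, 4) / 5 = 70/5 = 14.
With the 4^5 = 1024 factor, the coefficient is 1024 * 14 = 14336.

14336


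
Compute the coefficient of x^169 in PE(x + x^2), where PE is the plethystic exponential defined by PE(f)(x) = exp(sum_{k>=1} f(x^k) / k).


With f(x) = x + x^2, the exponent is sum_{k>=1} (x^k + x^(2k)) / k = -ln(1 - x) - ln(1 - x^2). Exponentiating:
PE(x + x^2) = 1 / ((1 - x)(1 - x^2)).
This is the generating function for partitions of n into parts of size 1 or 2. The number of 2's can be any j in 0..84, and the rest are 1's, so
[x^169] = floor(169/2) + 1 = 85.

85


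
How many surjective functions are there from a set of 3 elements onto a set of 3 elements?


By inclusion-exclusion on which target elements are missed, the number of surjections from an n-set onto a k-set is
surj(n, k) = sum_{j=0}^{k} (-1)^j C(k, j) (k - j)^n.
Equivalently surj(n, k) = k! * S(n, k), where S(n, k) is the Stirling number of the second kind.
For n = 3, k = 3:
S(3, 3) = 1, so
surj = 3! * 1 = 6 * 1 = 6.

6


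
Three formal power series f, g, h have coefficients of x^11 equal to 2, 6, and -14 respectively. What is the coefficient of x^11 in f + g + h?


Series addition is componentwise:
2 + 6 + -14
= -6

-6


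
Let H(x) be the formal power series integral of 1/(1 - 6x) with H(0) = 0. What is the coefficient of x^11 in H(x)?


1/(1 - 6x) = sum_{k>=0} 6^k x^k. Integrating termwise with H(0) = 0:
H(x) = sum_{k>=0} 6^k x^(k+1) / (k+1) = sum_{m>=1} 6^(m-1) x^m / m.
For m = 11: 6^10/11 = 60466176/11 = 60466176/11.

60466176/11


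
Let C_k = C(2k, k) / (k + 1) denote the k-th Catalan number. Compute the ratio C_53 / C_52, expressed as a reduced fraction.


Using C_k = (2k)! / (k! (k+1)!), the ratio C_{k+1}/C_k simplifies to
C_{k+1}/C_k = [(2k+2)! / ((k+1)! (k+2)!)] * [k! (k+1)! / (2k)!]
 = (2k+2)(2k+1) / ((k+1)(k+2)) = 2(2k+1) / (k+2).
For k = 52: 2(2*52 + 1) / (52 + 2) = 210/54 = 35/9.

35/9


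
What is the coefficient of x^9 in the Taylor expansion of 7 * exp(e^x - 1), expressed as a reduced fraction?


exp(e^x - 1) = sum_{k>=0} Bell_k x^k / k!, where Bell_k is the k-th Bell number.
So the coefficient of x^9 is 7 * Bell_9 / 9!.
Computing: Bell_9 = 21147 and 9! = 362880, giving
7 * 21147/362880 = 7049/17280.

7049/17280


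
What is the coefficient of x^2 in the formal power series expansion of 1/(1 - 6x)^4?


The general identity 1/(1 - c x)^r = sum_{k>=0} c^k C(k + r - 1, r - 1) x^k follows by substituting y = c x into 1/(1 - y)^r = sum_{k>=0} C(k + r - 1, r - 1) y^k.
For c = 6, r = 4, k = 2:
6^2 * C(5, 3) = 36 * 10 = 360.

360


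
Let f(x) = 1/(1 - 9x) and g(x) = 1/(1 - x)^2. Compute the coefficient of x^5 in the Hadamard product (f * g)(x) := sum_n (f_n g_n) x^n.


f has coefficients f_k = 9^k. For g = 1/(1 - x)^2 the coefficient is g_k = C(k + 1, 1) = k + 1. The Hadamard coefficient is (f * g)_k = 9^k * (k + 1).
For k = 5: 9^5 * 6 = 59049 * 6 = 354294.

354294


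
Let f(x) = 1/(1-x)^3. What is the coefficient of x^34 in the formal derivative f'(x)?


Differentiate: d/dx [ 1/(1-x)^r ] = r / (1-x)^(r+1).
Here r = 3, so f'(x) = 3 / (1-x)^4.
The expansion of 1/(1-x)^(r+1) has coefficient of x^n equal to C(n+r, r).
So the coefficient of x^34 in f'(x) is
3 * C(37, 3) = 3 * 7770 = 23310

23310


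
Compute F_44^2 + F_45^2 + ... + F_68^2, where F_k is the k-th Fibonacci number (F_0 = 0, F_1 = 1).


There is a standard identity sum_{k=0}^{N} F_k^2 = F_N * F_{N+1} (proved inductively from the telescoping relation F_k^2 = F_k F_{k+1} - F_{k-1} F_k). Then
sum_{k=44}^{68} F_k^2 = F_68 F_69 - F_43 F_44.
Computing: F_68 = 72723460248141, F_69 = 117669030460994, F_43 = 433494437, F_44 = 701408733.
Sum = 72723460248141 * 117669030460994 - 433494437 * 701408733 = 8557299058863332823042793833.

8557299058863332823042793833


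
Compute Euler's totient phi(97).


phi(n) counts integers in [1, n] coprime to n. Using the multiplicative formula phi(n) = n * prod_{p | n} (1 - 1/p):
97 = 97, so
phi(97) = 97 * (1 - 1/97) = 96.

96


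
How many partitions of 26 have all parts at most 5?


Using the generating function (1-x)^(-1)(1-x^2)^(-1)...(1-x^5)^(-1),
the coefficient of x^26 counts these restricted partitions.
Result = 427

427


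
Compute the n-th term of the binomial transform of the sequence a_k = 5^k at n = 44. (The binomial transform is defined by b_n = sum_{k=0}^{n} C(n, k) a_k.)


With a_k = 5^k, b_n = sum_{k=0}^{n} C(n, k) 5^k = (1 + 5)^n by the binomial theorem.
For n = 44: (1 + 5)^44 = 6^44 = 17324272922341479351919144385642496.

17324272922341479351919144385642496


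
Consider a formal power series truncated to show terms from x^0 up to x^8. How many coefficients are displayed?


From x^0 to x^8 inclusive, the count is 8 - 0 + 1 = 9.

9


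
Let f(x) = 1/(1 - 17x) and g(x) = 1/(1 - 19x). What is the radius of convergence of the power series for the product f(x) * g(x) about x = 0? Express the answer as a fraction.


The radius of 1/(1 - 17x) is 1/17 (nearest singularity at x = 1/17), and the radius of 1/(1 - 19x) is 1/19.
The product f(x)*g(x) = 1/((1 - 17x)(1 - 19x)) has singularities at both 1/17 and 1/19, so its radius of convergence is the distance to the nearest one:
min(1/17, 1/19) = 1/19.

1/19


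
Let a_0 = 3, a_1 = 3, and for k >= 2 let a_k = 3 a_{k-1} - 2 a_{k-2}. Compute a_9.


Iterating the recurrence forward:
a_0 = 3
a_1 = 3
a_2 = 3*3 - 2*3 = 3
a_3 = 3*3 - 2*3 = 3
a_4 = 3*3 - 2*3 = 3
a_5 = 3*3 - 2*3 = 3
a_6 = 3*3 - 2*3 = 3
a_7 = 3*3 - 2*3 = 3
a_8 = 3*3 - 2*3 = 3
a_9 = 3*3 - 2*3 = 3
So a_9 = 3.

3


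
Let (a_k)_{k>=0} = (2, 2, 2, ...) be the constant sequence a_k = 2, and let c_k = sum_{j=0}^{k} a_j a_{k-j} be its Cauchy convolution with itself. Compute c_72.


Since a_j = 2 for all j >= 0, the convolution sum becomes
c_k = sum_{j=0}^{k} 2 * 2 = 4 * (k + 1).
Equivalently, the generating function of (a_k) is 2/(1 - x) and its square is 4/(1 - x)^2 = sum_{k>=0} 4(k + 1) x^k.
For k = 72: 4 * 73 = 292.

292


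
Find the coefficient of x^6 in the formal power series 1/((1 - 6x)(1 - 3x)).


By partial fractions or Cauchy convolution:
The coefficient equals sum_{k=0}^{6} 6^k * 3^(6-k).
= 92583

92583


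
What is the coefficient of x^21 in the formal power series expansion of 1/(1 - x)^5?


The negative binomial / multiset identity is
1/(1 - x)^r = sum_{k>=0} C(k + r - 1, r - 1) x^k.
Here r = 5 and k = 21, so the coefficient is
C(21 + 4, 4) = C(25, 4)
= 12650

12650


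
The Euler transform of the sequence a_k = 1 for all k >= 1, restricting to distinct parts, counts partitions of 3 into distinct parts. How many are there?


Partitions of 3 into distinct parts can be computed via generating function.
Product (1+x)(1+x^2)(1+x^3)...
The coefficient of x^3 = 2

2


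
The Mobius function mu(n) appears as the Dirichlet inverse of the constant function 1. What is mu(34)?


34 = 2 * 17 (all distinct primes).
mu(34) = (-1)^2 = 1

1


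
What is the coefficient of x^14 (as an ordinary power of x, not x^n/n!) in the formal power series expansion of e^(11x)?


The exponential series is e^y = sum_{k>=0} y^k / k!. Substituting y = 11x gives
e^(11x) = sum_{k>=0} 11^k x^k / k!.
So the coefficient of x^n is a^n/n! with a = 11, n = 14:
11^14 / 14! = 379749833583241/87178291200 = 34522712143931/7925299200

34522712143931/7925299200


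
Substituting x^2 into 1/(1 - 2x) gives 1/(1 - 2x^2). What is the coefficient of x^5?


Since 1/(1 - 2x^2) only has even powers of x,
the coefficient of x^5 (odd) is 0.

0


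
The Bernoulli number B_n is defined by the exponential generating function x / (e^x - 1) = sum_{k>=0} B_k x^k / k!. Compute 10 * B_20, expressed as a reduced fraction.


Bernoulli numbers can also be computed recursively via B_0 = 1 and sum_{j=0}^{m} C(m+1, j) B_j = 0 for m >= 1. Odd-index Bernoulli numbers vanish for k >= 3.
Computing B_20 = -174611/330, so 10 * B_20 = 10 * -174611/330 = -174611/33.

-174611/33


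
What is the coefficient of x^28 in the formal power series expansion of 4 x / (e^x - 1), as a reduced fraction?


The exponential generating function for Bernoulli numbers is
x / (e^x - 1) = sum_{k>=0} B_k x^k / k!.
So the coefficient of x^28 in 4 x / (e^x - 1) is 4 B_28 / 28!.
Computing: B_28 = -23749461029/870, 28! = 304888344611713860501504000000, giving
4 * -23749461029/870 / 304888344611713860501504000000 = -3392780147/9473316421863966379868160000000.

-3392780147/9473316421863966379868160000000


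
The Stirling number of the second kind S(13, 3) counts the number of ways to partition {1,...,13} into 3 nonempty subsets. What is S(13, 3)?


Using the explicit formula S(n,k) = (1/k!) sum_{j=0}^{k} (-1)^(k-j) C(k,j) j^n:
S(13, 3) = 261625
Equivalently, S(n,k) is n! times the coefficient of x^n in the EGF (e^x - 1)^k / k!.

261625


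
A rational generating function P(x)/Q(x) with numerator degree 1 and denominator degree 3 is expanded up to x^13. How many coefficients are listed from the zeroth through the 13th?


Expanding up to x^13 gives the coefficients for x^0, x^1, ..., x^13.
That is 13 + 1 = 14 coefficients in total.

14


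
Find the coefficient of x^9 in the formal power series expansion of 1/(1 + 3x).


Write 1/(1 + c x) = 1/(1 - (-c) x) and apply the geometric-series identity
1/(1 - y) = sum_{k>=0} y^k to get 1/(1 + c x) = sum_{k>=0} (-c)^k x^k.
So the coefficient of x^k is (-c)^k = (-1)^k * c^k.
Here c = 3 and k = 9:
(-3)^9 = -1 * 19683 = -19683

-19683


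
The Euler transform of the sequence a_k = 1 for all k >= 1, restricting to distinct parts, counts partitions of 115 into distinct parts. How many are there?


Partitions of 115 into distinct parts can be computed via generating function.
Product (1+x)(1+x^2)(1+x^3)...
The coefficient of x^115 = 1490528

1490528


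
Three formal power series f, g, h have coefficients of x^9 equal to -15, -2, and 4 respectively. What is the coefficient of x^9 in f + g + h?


Series addition is componentwise:
-15 + -2 + 4
= -13

-13


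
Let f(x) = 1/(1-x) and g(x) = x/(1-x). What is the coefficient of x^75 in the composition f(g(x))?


First simplify the composition: f(g(x)) = 1/(1 - x/(1-x)) = (1-x)/((1-x) - x) = (1-x)/(1-2x).
Now extract the coefficient. Write (1-x)/(1-2x) = 1/(1-2x) - x/(1-2x).
The coefficient of x^n in 1/(1-2x) is 2^n, and in x/(1-2x) is 2^(n-1) (for n >= 1).
So the coefficient of x^75 is 2^75 - 2^74 = 37778931862957161709568 - 18889465931478580854784 = 18889465931478580854784.

18889465931478580854784


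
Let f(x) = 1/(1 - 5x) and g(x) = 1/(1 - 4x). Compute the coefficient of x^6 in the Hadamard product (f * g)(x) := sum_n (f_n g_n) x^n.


f has coefficients f_k = 5^k and g has coefficients g_k = 4^k, so the Hadamard product has coefficient (f*g)_k = 5^k * 4^k = 20^k.
For k = 6: 20^6 = 64000000.

64000000


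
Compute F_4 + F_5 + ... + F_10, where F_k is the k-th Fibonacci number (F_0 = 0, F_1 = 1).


Use the identity sum_{k=0}^{N} F_k = F_{N+2} - 1 (which follows from F_{k+2} - F_{k+1} = F_k). Then
sum_{k=4}^{10} F_k = (F_{12} - 1) - (F_{5} - 1) = F_{12} - F_{5}.
Computing: F_{12} = 144, F_{5} = 5, so
Sum = 144 - 5 = 139.

139


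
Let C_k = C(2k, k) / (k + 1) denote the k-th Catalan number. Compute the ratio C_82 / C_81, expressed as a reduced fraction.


Using C_k = (2k)! / (k! (k+1)!), the ratio C_{k+1}/C_k simplifies to
C_{k+1}/C_k = [(2k+2)! / ((k+1)! (k+2)!)] * [k! (k+1)! / (2k)!]
 = (2k+2)(2k+1) / ((k+1)(k+2)) = 2(2k+1) / (k+2).
For k = 81: 2(2*81 + 1) / (81 + 2) = 326/83 = 326/83.

326/83


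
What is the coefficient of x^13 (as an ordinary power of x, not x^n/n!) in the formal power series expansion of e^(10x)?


The exponential series is e^y = sum_{k>=0} y^k / k!. Substituting y = 10x gives
e^(10x) = sum_{k>=0} 10^k x^k / k!.
So the coefficient of x^n is a^n/n! with a = 10, n = 13:
10^13 / 13! = 10000000000000/6227020800 = 390625000/243243

390625000/243243


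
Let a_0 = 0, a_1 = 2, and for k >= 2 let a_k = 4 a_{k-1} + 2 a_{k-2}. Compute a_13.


Iterating the recurrence forward:
a_0 = 0
a_1 = 2
a_2 = 4*2 + 2*0 = 8
a_3 = 4*8 + 2*2 = 36
a_4 = 4*36 + 2*8 = 160
a_5 = 4*160 + 2*36 = 712
a_6 = 4*712 + 2*160 = 3168
a_7 = 4*3168 + 2*712 = 14096
a_8 = 4*14096 + 2*3168 = 62720
a_9 = 4*62720 + 2*14096 = 279072
a_10 = 4*279072 + 2*62720 = 1241728
a_11 = 4*1241728 + 2*279072 = 5525056
a_12 = 4*5525056 + 2*1241728 = 24583680
a_13 = 4*24583680 + 2*5525056 = 109384832
So a_13 = 109384832.

109384832


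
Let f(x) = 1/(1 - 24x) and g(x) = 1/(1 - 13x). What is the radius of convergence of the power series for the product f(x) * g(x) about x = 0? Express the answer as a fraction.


The radius of 1/(1 - 24x) is 1/24 (nearest singularity at x = 1/24), and the radius of 1/(1 - 13x) is 1/13.
The product f(x)*g(x) = 1/((1 - 24x)(1 - 13x)) has singularities at both 1/24 and 1/13, so its radius of convergence is the distance to the nearest one:
min(1/24, 1/13) = 1/24.

1/24


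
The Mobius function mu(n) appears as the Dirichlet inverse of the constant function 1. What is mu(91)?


91 = 7 * 13 (all distinct primes).
mu(91) = (-1)^2 = 1

1


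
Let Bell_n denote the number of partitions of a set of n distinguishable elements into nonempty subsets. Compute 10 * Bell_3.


Bell_3 can be computed from the Bell triangle or from Dobinski's identity Bell_n = (1/e) * sum_{k>=0} k^n / k!.
Computing Bell_3 = 5.
Then 10 * 5 = 50.

50


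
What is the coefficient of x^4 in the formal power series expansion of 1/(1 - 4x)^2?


The general identity 1/(1 - c x)^r = sum_{k>=0} c^k C(k + r - 1, r - 1) x^k follows by substituting y = c x into 1/(1 - y)^r = sum_{k>=0} C(k + r - 1, r - 1) y^k.
For c = 4, r = 2, k = 4:
4^4 * C(5, 1) = 256 * 5 = 1280.

1280


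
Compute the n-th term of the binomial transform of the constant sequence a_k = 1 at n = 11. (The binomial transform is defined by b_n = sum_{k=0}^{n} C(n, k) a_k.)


With a_k = 1 for all k, b_n = sum_{k=0}^{n} C(n, k) = 2^n by the binomial theorem.
For n = 11: 2^11 = 2048.

2048


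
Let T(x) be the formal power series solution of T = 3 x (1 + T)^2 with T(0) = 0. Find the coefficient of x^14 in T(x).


Apply the Lagrange inversion formula: if T = 3 x * phi(T) with phi(t) = (1 + t)^2, then [x^n] T = 3^n * (1/n) [t^(n-1)] phi(t)^n = 3^n * (1/n) [t^(n-1)] (1 + t)^(2n) = 3^n * (1/n) C(2n, n-1).
Using the identity C(2n, n-1) = C(2n, n) * n / (n+1), the unscaled factor equals C(2n, n) / (n+1) = C_n, the n-th Catalan number.
For n = 14: C_14 = C(28, 14) / 15 = 40116600/15 = 2674440.
With the 3^14 = 4782969 factor, the coefficient is 4782969 * 2674440 = 12791763612360.

12791763612360


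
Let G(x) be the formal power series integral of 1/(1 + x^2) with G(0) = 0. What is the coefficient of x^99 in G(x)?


1/(1 + x^2) = sum_{j>=0} (-1)^j x^(2j). Integrating termwise with G(0) = 0:
G(x) = sum_{j>=0} (-1)^j x^(2j+1) / (2j+1) = arctan(x).
Only odd powers are nonzero. For x^99 write 99 = 2*49 + 1, giving
(-1)^49 / 99 = -1/99 = -1/99.

-1/99


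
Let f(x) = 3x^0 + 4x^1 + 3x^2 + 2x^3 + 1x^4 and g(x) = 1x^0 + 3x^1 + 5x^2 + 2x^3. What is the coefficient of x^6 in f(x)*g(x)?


Cauchy product at x^6:
2*2 + 1*5
= 9

9


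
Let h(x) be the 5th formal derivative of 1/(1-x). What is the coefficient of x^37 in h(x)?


Differentiating 5 times: d^5/dx^5 [1/(1-x)] = 5!/(1-x)^6.
The expansion 1/(1-x)^6 = sum_{k>=0} C(k+5, 5) x^k, so the coefficient of x^n in 5!/(1-x)^6 is 5! * C(n+5, 5).
For n = 37: 120 * C(42, 5) = 120 * 850668 = 102080160

102080160


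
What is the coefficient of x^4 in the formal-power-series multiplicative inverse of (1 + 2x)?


The inverse is 1/(1 + 2x). Apply the geometric identity 1/(1 - y) = sum_{k>=0} y^k with y = -2x:
1/(1 + 2x) = sum_{k>=0} (-2)^k x^k.
So the coefficient of x^4 is (-2)^4 = 16.

16


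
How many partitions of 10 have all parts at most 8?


Using the generating function (1-x)^(-1)(1-x^2)^(-1)...(1-x^8)^(-1),
the coefficient of x^10 counts these restricted partitions.
Result = 40

40


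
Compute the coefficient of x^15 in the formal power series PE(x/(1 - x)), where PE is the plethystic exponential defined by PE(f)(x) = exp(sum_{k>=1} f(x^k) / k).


For f(x) = x/(1 - x) we have
sum_{k>=1} f(x^k) / k = sum_{k>=1} (1/k) * x^k / (1 - x^k) = sum_{k, m >= 1} x^(k m) / k,
which after exponentiating simplifies to
PE(x/(1 - x)) = prod_{k>=1} 1 / (1 - x^k).
This is the generating function for the partition function p(n), so the coefficient of x^15 is p(15).
Computing p(15) by dynamic programming over parts 1, 2, ..., 15: p(15) = 176.

176


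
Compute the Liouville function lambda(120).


The Liouville function is lambda(k) = (-1)^Omega(k), where Omega(k) counts the prime factors of k with multiplicity.
Factoring: 120 = 2 * 2 * 2 * 3 * 5, so Omega(120) = 5.
lambda(120) = (-1)^5 = -1.

-1


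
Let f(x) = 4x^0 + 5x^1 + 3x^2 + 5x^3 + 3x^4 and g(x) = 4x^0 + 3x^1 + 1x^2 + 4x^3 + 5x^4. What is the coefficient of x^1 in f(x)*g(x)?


Cauchy product at x^1:
4*3 + 5*4
= 32

32


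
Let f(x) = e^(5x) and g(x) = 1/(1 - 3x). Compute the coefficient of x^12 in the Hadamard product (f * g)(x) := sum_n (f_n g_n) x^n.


Expanding: f_k = 5^k/k! (from e^(5x)) and g_k = 3^k (from 1/(1 - 3x)). So the Hadamard coefficient (f * g)_k = 5^k 3^k / k! = (15)^k / k!.
For k = 12: 15^12/12! = 129746337890625/479001600 = 21357421875/78848.

21357421875/78848


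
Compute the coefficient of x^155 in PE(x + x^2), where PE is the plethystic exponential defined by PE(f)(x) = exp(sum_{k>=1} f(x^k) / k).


With f(x) = x + x^2, the exponent is sum_{k>=1} (x^k + x^(2k)) / k = -ln(1 - x) - ln(1 - x^2). Exponentiating:
PE(x + x^2) = 1 / ((1 - x)(1 - x^2)).
This is the generating function for partitions of n into parts of size 1 or 2. The number of 2's can be any j in 0..77, and the rest are 1's, so
[x^155] = floor(155/2) + 1 = 78.

78


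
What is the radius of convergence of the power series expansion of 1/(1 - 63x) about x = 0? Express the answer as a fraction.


Expanding 1/(1 - 63x) = sum_{k>=0} 63^k x^k, the series converges when |63x| < 1, i.e., |x| < 1/63.
So the radius of convergence is 1/63 = 1/63.

1/63


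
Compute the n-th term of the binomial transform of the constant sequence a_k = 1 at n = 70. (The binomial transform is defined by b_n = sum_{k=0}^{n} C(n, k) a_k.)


With a_k = 1 for all k, b_n = sum_{k=0}^{n} C(n, k) = 2^n by the binomial theorem.
For n = 70: 2^70 = 1180591620717411303424.

1180591620717411303424


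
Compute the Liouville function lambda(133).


The Liouville function is lambda(k) = (-1)^Omega(k), where Omega(k) counts the prime factors of k with multiplicity.
Factoring: 133 = 7 * 19, so Omega(133) = 2.
lambda(133) = (-1)^2 = 1.

1


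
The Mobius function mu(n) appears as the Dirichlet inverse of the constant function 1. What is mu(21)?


21 = 3 * 7 (all distinct primes).
mu(21) = (-1)^2 = 1

1


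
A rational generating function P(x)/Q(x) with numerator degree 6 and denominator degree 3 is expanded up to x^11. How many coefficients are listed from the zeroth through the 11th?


Expanding up to x^11 gives the coefficients for x^0, x^1, ..., x^11.
That is 11 + 1 = 12 coefficients in total.

12


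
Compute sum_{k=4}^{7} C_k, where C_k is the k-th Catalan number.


C_4 through C_7: 14, 42, 132, 429
Sum = 14 + 42 + 132 + 429
= 617

617


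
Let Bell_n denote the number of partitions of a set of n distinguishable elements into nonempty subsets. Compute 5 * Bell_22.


Bell_22 can be computed from the Bell triangle or from Dobinski's identity Bell_n = (1/e) * sum_{k>=0} k^n / k!.
Computing Bell_22 = 4506715738447323.
Then 5 * 4506715738447323 = 22533578692236615.

22533578692236615


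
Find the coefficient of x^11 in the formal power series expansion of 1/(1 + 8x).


Write 1/(1 + c x) = 1/(1 - (-c) x) and apply the geometric-series identity
1/(1 - y) = sum_{k>=0} y^k to get 1/(1 + c x) = sum_{k>=0} (-c)^k x^k.
So the coefficient of x^k is (-c)^k = (-1)^k * c^k.
Here c = 8 and k = 11:
(-8)^11 = -1 * 8589934592 = -8589934592

-8589934592


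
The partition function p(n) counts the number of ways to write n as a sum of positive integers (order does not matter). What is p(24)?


Using the generating function prod_{k>=1} 1/(1-x^k), we compute p(24).
By dynamic programming over parts 1 through 24:
p(24) = 1575

1575


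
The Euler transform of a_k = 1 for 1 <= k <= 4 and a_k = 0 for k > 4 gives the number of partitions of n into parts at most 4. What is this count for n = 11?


Partitions of 11 into parts at most 4:
Using generating function (1-x)^(-1)(1-x^2)^(-1)...(1-x^4)^(-1),
the coefficient of x^11 = 27

27


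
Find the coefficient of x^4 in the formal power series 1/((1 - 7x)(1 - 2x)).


By partial fractions or Cauchy convolution:
The coefficient equals sum_{k=0}^{4} 7^k * 2^(4-k).
= 3355

3355


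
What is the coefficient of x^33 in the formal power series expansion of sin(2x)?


The Maclaurin series is sin(t) = sum_{k>=0} (-1)^k t^(2k+1) / (2k+1)!, so substituting t = 2x, only odd powers of x are nonzero, with coefficient of x^(2k+1) equal to (-1)^k 2^(2k+1) / (2k+1)!.
Write 33 = 2*16 + 1, giving the coefficient (-1)^16 * 2^33 / 33! = 8589934592/8683317618811886495518194401280000000 = 4/4043484860477916195764296875.

4/4043484860477916195764296875


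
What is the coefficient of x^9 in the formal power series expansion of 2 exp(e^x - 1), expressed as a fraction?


exp(e^x - 1) is the exponential generating function for the Bell numbers Bell_k: exp(e^x - 1) = sum_{k>=0} Bell_k x^k / k!.
So the coefficient of x^9 in 2 exp(e^x - 1) is 2 Bell_9 / 9!.
Computing: Bell_9 = 21147 and 9! = 362880, giving
2 * 21147/362880 = 1007/8640.

1007/8640


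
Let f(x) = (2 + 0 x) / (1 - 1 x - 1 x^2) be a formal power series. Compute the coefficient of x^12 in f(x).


Write f(x) = sum_{k>=0} a_k x^k. Multiplying both sides by 1 - 1 x - 1 x^2 gives
(1 - 1 x - 1 x^2) sum_{k>=0} a_k x^k = 2 + 0 x.
Matching coefficients:
 x^0: a_0 = 2
 x^1: a_1 - 1 a_0 = 0  =>  a_1 = 1*2 + 0 = 2
 x^k (k >= 2): a_k = 1 a_{k-1} + 1 a_{k-2}.
Iterating: a_2 = 4, a_3 = 6, a_4 = 10, a_5 = 16, a_6 = 26, a_7 = 42, a_8 = 68, a_9 = 110, a_10 = 178, a_11 = 288, a_12 = 466.
So the coefficient of x^12 is 466.

466


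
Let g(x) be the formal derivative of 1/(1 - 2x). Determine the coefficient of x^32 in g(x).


Differentiate termwise: d/dx sum_{k>=0} 2^k x^k = sum_{k>=1} k 2^k x^(k-1) = sum_{j>=0} (j+1) 2^(j+1) x^j.
Equivalently, d/dx [1/(1 - 2x)] = 2/(1 - 2x)^2.
For j = 32: 33 * 2^33 = 33 * 8589934592 = 283467841536.

283467841536


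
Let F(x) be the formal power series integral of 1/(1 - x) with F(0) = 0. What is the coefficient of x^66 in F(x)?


1/(1 - x) = sum_{k>=0} x^k. Integrating termwise and using F(0) = 0 gives
F(x) = sum_{k>=0} x^(k+1) / (k+1) = sum_{m>=1} x^m / m = -ln(1 - x).
So the coefficient of x^66 is 1/66 = 1/66.

1/66


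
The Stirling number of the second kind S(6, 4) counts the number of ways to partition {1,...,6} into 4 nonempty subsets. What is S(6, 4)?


Using the explicit formula S(n,k) = (1/k!) sum_{j=0}^{k} (-1)^(k-j) C(k,j) j^n:
S(6, 4) = 65
Equivalently, S(n,k) is n! times the coefficient of x^n in the EGF (e^x - 1)^k / k!.

65


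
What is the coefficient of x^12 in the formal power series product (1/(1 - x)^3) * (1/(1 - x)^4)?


Combine the factors: (1/(1 - x)^3) * (1/(1 - x)^4) = 1/(1 - x)^7.
Then use 1/(1 - x)^r = sum_{k>=0} C(k + r - 1, r - 1) x^k with r = 7 and k = 12:
C(18, 6) = 18564.

18564


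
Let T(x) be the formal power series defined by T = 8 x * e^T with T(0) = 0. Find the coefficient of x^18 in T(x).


Apply the Lagrange inversion formula: if T = 8 x * phi(T) with phi(t) = e^t, then
[x^n] T = 8^n * (1/n) [t^(n-1)] phi(t)^n = 8^n * (1/n) [t^(n-1)] e^(n t) = 8^n * (1/n) * n^(n-1) / (n-1)! = 8^n * n^(n-1) / n!.
When c = 1 this is the Cayley count of rooted labeled trees on n vertices, divided by n!.
For n = 18: 8^18 * 18^17 / 18! = 18014398509481984 * 2185911559738696531968/6402373705728000 = 91580367978306252441724649472/14889875.

91580367978306252441724649472/14889875


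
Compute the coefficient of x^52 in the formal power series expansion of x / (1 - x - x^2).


Let f(x) = sum_{k>=0} a_k x^k. Multiplying f(x) * (1 - x - x^2) = x and matching coefficients gives a_0 = 0, a_1 = 1, and a_k = a_{k-1} + a_{k-2} for k >= 2. These are the Fibonacci numbers F_k.
Iterating from F_0 = 0, F_1 = 1:
F_0=0, F_1=1, F_2=1, F_3=2, F_4=3, F_5=5, F_6=8, F_7=13, F_8=21, F_9=34, ...
F_52 = 32951280099.

32951280099


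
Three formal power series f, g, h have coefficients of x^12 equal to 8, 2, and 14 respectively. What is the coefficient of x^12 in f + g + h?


Series addition is componentwise:
8 + 2 + 14
= 24

24


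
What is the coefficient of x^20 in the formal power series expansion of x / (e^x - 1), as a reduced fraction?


The exponential generating function for Bernoulli numbers is
x / (e^x - 1) = sum_{k>=0} B_k x^k / k!.
So the coefficient of x^20 in x / (e^x - 1) is B_20 / 20!.
Computing: B_20 = -174611/330, 20! = 2432902008176640000, giving
-174611/330 / 2432902008176640000 = -174611/802857662698291200000.

-174611/802857662698291200000


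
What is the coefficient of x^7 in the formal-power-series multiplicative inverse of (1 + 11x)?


The inverse is 1/(1 + 11x). Apply the geometric identity 1/(1 - y) = sum_{k>=0} y^k with y = -11x:
1/(1 + 11x) = sum_{k>=0} (-11)^k x^k.
So the coefficient of x^7 is (-11)^7 = -19487171.

-19487171


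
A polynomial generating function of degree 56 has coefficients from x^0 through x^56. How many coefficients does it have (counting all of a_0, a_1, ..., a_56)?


A polynomial of degree 56 takes the form a_0 + a_1 x + ... + a_56 x^56.
The number of coefficients is 56 + 1 = 57.

57


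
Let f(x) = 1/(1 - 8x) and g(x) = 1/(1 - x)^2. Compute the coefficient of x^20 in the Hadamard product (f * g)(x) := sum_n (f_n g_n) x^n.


f has coefficients f_k = 8^k. For g = 1/(1 - x)^2 the coefficient is g_k = C(k + 1, 1) = k + 1. The Hadamard coefficient is (f * g)_k = 8^k * (k + 1).
For k = 20: 8^20 * 21 = 1152921504606846976 * 21 = 24211351596743786496.

24211351596743786496


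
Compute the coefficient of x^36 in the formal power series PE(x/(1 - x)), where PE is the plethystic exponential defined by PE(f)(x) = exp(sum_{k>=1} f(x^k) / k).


For f(x) = x/(1 - x) we have
sum_{k>=1} f(x^k) / k = sum_{k>=1} (1/k) * x^k / (1 - x^k) = sum_{k, m >= 1} x^(k m) / k,
which after exponentiating simplifies to
PE(x/(1 - x)) = prod_{k>=1} 1 / (1 - x^k).
This is the generating function for the partition function p(n), so the coefficient of x^36 is p(36).
Computing p(36) by dynamic programming over parts 1, 2, ..., 36: p(36) = 17977.

17977


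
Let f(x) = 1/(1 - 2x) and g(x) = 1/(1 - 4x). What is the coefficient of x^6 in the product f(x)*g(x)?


The coefficient of x^n in f*g is the Cauchy product: sum_{k=0}^{n} a^k * b^(n-k).
With a=2, b=4, n=6:
sum_{k=0}^{6} 2^k * 4^(6-k)
= 8128

8128


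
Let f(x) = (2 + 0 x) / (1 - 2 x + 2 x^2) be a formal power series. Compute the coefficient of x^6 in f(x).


Write f(x) = sum_{k>=0} a_k x^k. Multiplying both sides by 1 - 2 x + 2 x^2 gives
(1 - 2 x + 2 x^2) sum_{k>=0} a_k x^k = 2 + 0 x.
Matching coefficients:
 x^0: a_0 = 2
 x^1: a_1 - 2 a_0 = 0  =>  a_1 = 2*2 + 0 = 4
 x^k (k >= 2): a_k = 2 a_{k-1} - 2 a_{k-2}.
Iterating: a_2 = 4, a_3 = 0, a_4 = -8, a_5 = -16, a_6 = -16.
So the coefficient of x^6 is -16.

-16
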